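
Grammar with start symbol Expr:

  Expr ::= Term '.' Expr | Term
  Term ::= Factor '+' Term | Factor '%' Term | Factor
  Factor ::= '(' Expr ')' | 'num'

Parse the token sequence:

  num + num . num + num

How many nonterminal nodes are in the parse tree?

[Expr [Term [Factor num] + [Term [Factor num]]] . [Expr [Term [Factor num] + [Term [Factor num]]]]]

10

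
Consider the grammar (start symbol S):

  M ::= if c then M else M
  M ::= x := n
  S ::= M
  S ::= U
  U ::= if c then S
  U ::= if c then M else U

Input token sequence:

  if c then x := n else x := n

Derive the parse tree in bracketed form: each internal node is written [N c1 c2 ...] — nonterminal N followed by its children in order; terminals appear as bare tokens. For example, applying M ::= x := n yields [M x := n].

S
M
if c then M else M
if c then x := n else M
if c then x := n else x := n

[S [M if c then [M x := n] else [M x := n]]]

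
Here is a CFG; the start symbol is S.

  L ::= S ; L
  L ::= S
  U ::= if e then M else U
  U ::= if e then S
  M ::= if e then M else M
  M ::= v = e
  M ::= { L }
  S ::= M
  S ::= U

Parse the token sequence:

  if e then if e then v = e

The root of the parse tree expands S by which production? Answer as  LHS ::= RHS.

S ::= U

[S [U if e then [S [U if e then [S [M v = e]]]]]]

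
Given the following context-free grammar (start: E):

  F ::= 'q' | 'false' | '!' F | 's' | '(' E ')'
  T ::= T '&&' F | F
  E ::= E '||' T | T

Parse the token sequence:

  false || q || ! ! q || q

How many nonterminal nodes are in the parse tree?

14

[E [E [E [E [T [F false]]] || [T [F q]]] || [T [F ! [F ! [F q]]]]] || [T [F q]]]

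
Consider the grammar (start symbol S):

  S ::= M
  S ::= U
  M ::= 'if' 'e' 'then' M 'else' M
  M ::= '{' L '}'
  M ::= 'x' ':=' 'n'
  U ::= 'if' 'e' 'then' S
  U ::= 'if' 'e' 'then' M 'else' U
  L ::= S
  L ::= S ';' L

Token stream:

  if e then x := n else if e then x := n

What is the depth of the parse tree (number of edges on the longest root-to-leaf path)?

[S [U if e then [M x := n] else [U if e then [S [M x := n]]]]]

5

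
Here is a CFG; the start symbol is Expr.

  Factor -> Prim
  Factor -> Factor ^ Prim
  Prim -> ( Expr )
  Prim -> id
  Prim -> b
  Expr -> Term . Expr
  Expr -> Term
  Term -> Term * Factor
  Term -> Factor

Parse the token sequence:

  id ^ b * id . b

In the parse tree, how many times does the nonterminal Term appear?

[Expr [Term [Term [Factor [Factor [Prim id]] ^ [Prim b]]] * [Factor [Prim id]]] . [Expr [Term [Factor [Prim b]]]]]

3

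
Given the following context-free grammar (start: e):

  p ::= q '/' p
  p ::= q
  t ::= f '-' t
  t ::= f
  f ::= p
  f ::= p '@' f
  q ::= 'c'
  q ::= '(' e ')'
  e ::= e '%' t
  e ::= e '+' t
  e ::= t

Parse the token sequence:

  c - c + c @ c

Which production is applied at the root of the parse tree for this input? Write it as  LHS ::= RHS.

e ::= e '+' t

[e [e [t [f [p [q c]]] - [t [f [p [q c]]]]]] + [t [f [p [q c]] @ [f [p [q c]]]]]]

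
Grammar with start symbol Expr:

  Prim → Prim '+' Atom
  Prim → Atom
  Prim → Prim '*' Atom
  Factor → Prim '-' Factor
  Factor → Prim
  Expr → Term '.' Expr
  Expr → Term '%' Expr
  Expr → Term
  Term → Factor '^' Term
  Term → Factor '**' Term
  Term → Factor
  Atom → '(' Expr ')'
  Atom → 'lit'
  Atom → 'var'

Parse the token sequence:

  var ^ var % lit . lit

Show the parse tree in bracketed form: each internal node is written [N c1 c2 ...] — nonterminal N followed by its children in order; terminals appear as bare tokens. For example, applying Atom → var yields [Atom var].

Expr
Term % Expr
Factor ^ Term % Expr
Prim ^ Term % Expr
Atom ^ Term % Expr
var ^ Term % Expr
var ^ Factor % Expr
var ^ Prim % Expr
var ^ Atom % Expr
var ^ var % Expr
var ^ var % Term . Expr
var ^ var % Factor . Expr
var ^ var % Prim . Expr
var ^ var % Atom . Expr
var ^ var % lit . Expr
var ^ var % lit . Term
var ^ var % lit . Factor
var ^ var % lit . Prim
var ^ var % lit . Atom
var ^ var % lit . lit

[Expr [Term [Factor [Prim [Atom var]]] ^ [Term [Factor [Prim [Atom var]]]]] % [Expr [Term [Factor [Prim [Atom lit]]]] . [Expr [Term [Factor [Prim [Atom lit]]]]]]]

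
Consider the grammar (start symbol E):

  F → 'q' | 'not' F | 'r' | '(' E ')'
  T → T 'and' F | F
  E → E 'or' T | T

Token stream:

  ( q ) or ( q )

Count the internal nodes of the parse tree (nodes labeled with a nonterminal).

[E [E [T [F ( [E [T [F q]]] )]]] or [T [F ( [E [T [F q]]] )]]]

12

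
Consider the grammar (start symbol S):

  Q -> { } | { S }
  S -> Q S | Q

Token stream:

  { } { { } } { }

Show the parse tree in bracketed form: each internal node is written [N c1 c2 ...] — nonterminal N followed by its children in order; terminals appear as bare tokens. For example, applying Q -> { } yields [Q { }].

[S [Q { }] [S [Q { [S [Q { }]] }] [S [Q { }]]]]

S
Q S
{ } S
{ } Q S
{ } { S } S
{ } { Q } S
{ } { { } } S
{ } { { } } Q
{ } { { } } { }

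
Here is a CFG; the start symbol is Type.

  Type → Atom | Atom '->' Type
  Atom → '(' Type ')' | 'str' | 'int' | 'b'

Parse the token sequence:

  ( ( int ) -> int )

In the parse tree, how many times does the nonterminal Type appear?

4

[Type [Atom ( [Type [Atom ( [Type [Atom int]] )] -> [Type [Atom int]]] )]]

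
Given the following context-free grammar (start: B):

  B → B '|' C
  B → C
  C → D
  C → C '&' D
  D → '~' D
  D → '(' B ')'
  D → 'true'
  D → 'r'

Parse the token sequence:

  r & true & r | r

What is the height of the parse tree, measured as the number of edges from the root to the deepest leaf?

[B [B [C [C [C [D r]] & [D true]] & [D r]]] | [C [D r]]]

6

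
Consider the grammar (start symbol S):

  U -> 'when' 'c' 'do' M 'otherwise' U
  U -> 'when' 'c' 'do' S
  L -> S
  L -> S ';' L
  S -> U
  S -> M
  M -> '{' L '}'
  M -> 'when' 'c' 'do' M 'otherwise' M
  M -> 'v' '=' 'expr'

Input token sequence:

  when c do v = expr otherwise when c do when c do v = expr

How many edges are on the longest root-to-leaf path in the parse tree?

7

[S [U when c do [M v = expr] otherwise [U when c do [S [U when c do [S [M v = expr]]]]]]]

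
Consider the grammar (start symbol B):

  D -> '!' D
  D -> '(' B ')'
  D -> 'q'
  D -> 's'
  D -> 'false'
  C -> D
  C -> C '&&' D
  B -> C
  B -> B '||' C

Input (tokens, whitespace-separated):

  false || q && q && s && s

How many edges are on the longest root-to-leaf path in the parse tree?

[B [B [C [D false]]] || [C [C [C [C [D q]] && [D q]] && [D s]] && [D s]]]

6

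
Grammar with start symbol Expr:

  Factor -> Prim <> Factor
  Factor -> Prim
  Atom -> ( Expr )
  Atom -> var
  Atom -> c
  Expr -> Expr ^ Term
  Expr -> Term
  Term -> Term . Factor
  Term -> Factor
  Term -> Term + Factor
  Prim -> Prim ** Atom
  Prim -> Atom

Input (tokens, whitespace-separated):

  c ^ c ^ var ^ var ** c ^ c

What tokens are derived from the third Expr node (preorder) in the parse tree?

c ^ c ^ var

[Expr [Expr [Expr [Expr [Expr [Term [Factor [Prim [Atom c]]]]] ^ [Term [Factor [Prim [Atom c]]]]] ^ [Term [Factor [Prim [Atom var]]]]] ^ [Term [Factor [Prim [Prim [Atom var]] ** [Atom c]]]]] ^ [Term [Factor [Prim [Atom c]]]]]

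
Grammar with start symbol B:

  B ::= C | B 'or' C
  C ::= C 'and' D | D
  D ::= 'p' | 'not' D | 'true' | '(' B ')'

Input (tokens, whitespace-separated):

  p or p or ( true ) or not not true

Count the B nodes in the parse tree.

5

[B [B [B [B [C [D p]]] or [C [D p]]] or [C [D ( [B [C [D true]]] )]]] or [C [D not [D not [D true]]]]]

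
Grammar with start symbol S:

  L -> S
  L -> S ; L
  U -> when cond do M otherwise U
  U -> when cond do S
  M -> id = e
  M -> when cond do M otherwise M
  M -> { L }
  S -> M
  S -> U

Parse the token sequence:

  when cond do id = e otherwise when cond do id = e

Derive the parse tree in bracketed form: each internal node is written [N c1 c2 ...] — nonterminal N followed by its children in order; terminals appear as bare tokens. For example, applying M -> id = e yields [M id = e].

[S [U when cond do [M id = e] otherwise [U when cond do [S [M id = e]]]]]

S
U
when cond do M otherwise U
when cond do id = e otherwise U
when cond do id = e otherwise when cond do S
when cond do id = e otherwise when cond do M
when cond do id = e otherwise when cond do id = e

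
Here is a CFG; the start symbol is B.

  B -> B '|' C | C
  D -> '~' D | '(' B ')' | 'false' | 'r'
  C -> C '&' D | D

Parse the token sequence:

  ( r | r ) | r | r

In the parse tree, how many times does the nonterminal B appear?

[B [B [B [C [D ( [B [B [C [D r]]] | [C [D r]]] )]]] | [C [D r]]] | [C [D r]]]

5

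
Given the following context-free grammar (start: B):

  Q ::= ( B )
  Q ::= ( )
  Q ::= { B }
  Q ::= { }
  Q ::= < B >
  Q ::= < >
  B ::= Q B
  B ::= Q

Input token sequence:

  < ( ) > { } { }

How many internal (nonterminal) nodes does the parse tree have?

[B [Q < [B [Q ( )]] >] [B [Q { }] [B [Q { }]]]]

8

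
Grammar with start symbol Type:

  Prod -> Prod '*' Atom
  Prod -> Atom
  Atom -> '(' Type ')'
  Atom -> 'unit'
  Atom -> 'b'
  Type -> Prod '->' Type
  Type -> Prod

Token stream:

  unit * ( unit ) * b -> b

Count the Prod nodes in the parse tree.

5

[Type [Prod [Prod [Prod [Atom unit]] * [Atom ( [Type [Prod [Atom unit]]] )]] * [Atom b]] -> [Type [Prod [Atom b]]]]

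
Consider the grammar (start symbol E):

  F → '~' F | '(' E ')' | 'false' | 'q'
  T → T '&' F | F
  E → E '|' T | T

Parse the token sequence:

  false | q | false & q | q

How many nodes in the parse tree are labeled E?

[E [E [E [E [T [F false]]] | [T [F q]]] | [T [T [F false]] & [F q]]] | [T [F q]]]

4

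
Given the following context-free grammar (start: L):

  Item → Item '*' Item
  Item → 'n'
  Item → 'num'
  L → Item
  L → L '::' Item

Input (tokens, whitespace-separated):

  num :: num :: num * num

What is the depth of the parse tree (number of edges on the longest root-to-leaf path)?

4

[L [L [L [Item num]] :: [Item num]] :: [Item [Item num] * [Item num]]]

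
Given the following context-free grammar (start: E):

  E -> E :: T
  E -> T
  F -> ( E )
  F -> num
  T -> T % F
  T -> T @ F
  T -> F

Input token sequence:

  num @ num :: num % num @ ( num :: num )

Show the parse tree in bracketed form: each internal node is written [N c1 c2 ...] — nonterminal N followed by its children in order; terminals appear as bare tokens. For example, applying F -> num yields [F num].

E
E :: T
T :: T
T @ F :: T
F @ F :: T
num @ F :: T
num @ num :: T
num @ num :: T @ F
num @ num :: T % F @ F
num @ num :: F % F @ F
num @ num :: num % F @ F
num @ num :: num % num @ F
num @ num :: num % num @ ( E )
num @ num :: num % num @ ( E :: T )
num @ num :: num % num @ ( T :: T )
num @ num :: num % num @ ( F :: T )
num @ num :: num % num @ ( num :: T )
num @ num :: num % num @ ( num :: F )
num @ num :: num % num @ ( num :: num )

[E [E [T [T [F num]] @ [F num]]] :: [T [T [T [F num]] % [F num]] @ [F ( [E [E [T [F num]]] :: [T [F num]]] )]]]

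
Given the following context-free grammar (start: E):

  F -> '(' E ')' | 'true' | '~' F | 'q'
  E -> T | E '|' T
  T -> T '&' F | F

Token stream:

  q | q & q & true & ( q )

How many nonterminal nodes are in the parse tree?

[E [E [T [F q]]] | [T [T [T [T [F q]] & [F q]] & [F true]] & [F ( [E [T [F q]]] )]]]

15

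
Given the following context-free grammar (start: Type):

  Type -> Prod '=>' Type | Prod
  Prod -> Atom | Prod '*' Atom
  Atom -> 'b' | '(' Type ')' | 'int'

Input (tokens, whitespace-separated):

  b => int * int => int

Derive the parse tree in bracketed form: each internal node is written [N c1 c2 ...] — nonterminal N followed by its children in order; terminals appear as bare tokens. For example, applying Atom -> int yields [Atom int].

Type
Prod => Type
Atom => Type
b => Type
b => Prod => Type
b => Prod * Atom => Type
b => Atom * Atom => Type
b => int * Atom => Type
b => int * int => Type
b => int * int => Prod
b => int * int => Atom
b => int * int => int

[Type [Prod [Atom b]] => [Type [Prod [Prod [Atom int]] * [Atom int]] => [Type [Prod [Atom int]]]]]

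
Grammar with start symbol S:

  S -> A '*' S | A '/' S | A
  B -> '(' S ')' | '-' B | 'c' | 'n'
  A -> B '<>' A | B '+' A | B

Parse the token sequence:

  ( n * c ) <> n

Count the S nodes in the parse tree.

[S [A [B ( [S [A [B n]] * [S [A [B c]]]] )] <> [A [B n]]]]

3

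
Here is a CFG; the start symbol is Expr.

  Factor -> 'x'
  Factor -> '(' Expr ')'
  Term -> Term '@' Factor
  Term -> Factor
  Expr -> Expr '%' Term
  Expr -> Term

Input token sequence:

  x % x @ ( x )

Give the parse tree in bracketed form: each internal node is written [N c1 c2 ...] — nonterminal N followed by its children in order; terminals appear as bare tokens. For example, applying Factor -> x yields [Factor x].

[Expr [Expr [Term [Factor x]]] % [Term [Term [Factor x]] @ [Factor ( [Expr [Term [Factor x]]] )]]]

Expr
Expr % Term
Term % Term
Factor % Term
x % Term
x % Term @ Factor
x % Factor @ Factor
x % x @ Factor
x % x @ ( Expr )
x % x @ ( Term )
x % x @ ( Factor )
x % x @ ( x )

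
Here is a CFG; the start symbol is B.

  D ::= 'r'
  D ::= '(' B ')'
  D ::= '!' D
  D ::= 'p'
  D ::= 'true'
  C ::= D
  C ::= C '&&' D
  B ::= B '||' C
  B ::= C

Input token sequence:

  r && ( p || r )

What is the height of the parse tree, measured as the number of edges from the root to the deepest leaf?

[B [C [C [D r]] && [D ( [B [B [C [D p]]] || [C [D r]]] )]]]

7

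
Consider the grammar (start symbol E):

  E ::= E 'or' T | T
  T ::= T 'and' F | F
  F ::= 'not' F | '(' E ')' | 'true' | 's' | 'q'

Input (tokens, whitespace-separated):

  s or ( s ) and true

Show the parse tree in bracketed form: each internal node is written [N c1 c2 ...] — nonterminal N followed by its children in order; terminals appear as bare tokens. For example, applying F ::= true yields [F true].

E
E or T
T or T
F or T
s or T
s or T and F
s or F and F
s or ( E ) and F
s or ( T ) and F
s or ( F ) and F
s or ( s ) and F
s or ( s ) and true

[E [E [T [F s]]] or [T [T [F ( [E [T [F s]]] )]] and [F true]]]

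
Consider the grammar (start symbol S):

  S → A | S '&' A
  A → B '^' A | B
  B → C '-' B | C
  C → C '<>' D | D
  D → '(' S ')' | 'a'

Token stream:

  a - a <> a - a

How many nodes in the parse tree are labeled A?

1

[S [A [B [C [D a]] - [B [C [C [D a]] <> [D a]] - [B [C [D a]]]]]]]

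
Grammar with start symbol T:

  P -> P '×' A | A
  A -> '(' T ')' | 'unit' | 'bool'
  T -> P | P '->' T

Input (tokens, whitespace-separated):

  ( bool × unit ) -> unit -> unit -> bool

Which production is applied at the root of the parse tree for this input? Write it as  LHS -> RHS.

T -> P '->' T

[T [P [A ( [T [P [P [A bool]] × [A unit]]] )]] -> [T [P [A unit]] -> [T [P [A unit]] -> [T [P [A bool]]]]]]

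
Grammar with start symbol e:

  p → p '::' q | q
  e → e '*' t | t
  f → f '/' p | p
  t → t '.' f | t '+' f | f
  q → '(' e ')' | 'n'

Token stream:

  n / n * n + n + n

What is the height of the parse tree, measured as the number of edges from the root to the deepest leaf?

[e [e [t [f [f [p [q n]]] / [p [q n]]]]] * [t [t [t [f [p [q n]]]] + [f [p [q n]]]] + [f [p [q n]]]]]

7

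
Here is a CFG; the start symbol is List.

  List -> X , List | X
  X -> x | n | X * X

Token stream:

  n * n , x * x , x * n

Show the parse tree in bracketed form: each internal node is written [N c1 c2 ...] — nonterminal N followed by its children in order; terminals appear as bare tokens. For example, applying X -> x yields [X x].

[List [X [X n] * [X n]] , [List [X [X x] * [X x]] , [List [X [X x] * [X n]]]]]

List
X , List
X * X , List
n * X , List
n * n , List
n * n , X , List
n * n , X * X , List
n * n , x * X , List
n * n , x * x , List
n * n , x * x , X
n * n , x * x , X * X
n * n , x * x , x * X
n * n , x * x , x * n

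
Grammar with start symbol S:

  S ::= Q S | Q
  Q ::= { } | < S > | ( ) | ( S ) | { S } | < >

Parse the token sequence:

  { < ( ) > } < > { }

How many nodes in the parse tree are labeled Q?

5

[S [Q { [S [Q < [S [Q ( )]] >]] }] [S [Q < >] [S [Q { }]]]]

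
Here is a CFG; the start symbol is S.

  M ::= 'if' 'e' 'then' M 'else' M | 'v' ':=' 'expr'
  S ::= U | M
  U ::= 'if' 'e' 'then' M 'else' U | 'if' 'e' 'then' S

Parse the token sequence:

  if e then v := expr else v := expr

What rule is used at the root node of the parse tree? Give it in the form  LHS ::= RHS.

S ::= M

[S [M if e then [M v := expr] else [M v := expr]]]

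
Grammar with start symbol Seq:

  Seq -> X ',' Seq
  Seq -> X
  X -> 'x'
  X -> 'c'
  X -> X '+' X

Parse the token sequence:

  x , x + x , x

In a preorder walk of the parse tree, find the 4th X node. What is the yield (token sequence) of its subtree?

[Seq [X x] , [Seq [X [X x] + [X x]] , [Seq [X x]]]]

x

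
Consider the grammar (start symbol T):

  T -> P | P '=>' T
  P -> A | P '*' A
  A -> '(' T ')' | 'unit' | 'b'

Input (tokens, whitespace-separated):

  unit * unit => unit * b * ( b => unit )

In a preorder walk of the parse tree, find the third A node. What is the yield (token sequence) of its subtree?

[T [P [P [A unit]] * [A unit]] => [T [P [P [P [A unit]] * [A b]] * [A ( [T [P [A b]] => [T [P [A unit]]]] )]]]]

unit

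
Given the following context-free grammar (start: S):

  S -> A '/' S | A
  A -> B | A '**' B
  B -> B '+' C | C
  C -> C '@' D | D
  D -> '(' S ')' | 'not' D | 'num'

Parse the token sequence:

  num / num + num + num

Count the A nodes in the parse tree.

[S [A [B [C [D num]]]] / [S [A [B [B [B [C [D num]]] + [C [D num]]] + [C [D num]]]]]]

2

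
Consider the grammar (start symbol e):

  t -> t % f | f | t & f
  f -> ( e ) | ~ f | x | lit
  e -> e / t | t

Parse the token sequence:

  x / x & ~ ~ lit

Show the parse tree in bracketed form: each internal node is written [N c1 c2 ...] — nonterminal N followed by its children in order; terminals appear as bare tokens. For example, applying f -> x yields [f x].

e
e / t
t / t
f / t
x / t
x / t & f
x / f & f
x / x & f
x / x & ~ f
x / x & ~ ~ f
x / x & ~ ~ lit

[e [e [t [f x]]] / [t [t [f x]] & [f ~ [f ~ [f lit]]]]]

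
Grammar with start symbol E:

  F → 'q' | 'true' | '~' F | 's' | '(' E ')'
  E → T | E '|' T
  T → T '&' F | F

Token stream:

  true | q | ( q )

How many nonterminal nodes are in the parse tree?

12

[E [E [E [T [F true]]] | [T [F q]]] | [T [F ( [E [T [F q]]] )]]]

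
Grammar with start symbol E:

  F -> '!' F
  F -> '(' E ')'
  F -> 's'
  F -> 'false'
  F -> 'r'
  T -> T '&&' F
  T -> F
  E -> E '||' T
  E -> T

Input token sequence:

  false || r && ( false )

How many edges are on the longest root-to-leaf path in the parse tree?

[E [E [T [F false]]] || [T [T [F r]] && [F ( [E [T [F false]]] )]]]

6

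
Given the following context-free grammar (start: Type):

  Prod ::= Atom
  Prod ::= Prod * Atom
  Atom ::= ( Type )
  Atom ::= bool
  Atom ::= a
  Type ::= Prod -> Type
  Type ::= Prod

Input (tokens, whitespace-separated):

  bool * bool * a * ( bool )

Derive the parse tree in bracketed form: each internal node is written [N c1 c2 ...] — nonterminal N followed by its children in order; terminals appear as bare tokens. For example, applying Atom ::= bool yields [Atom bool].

Type
Prod
Prod * Atom
Prod * Atom * Atom
Prod * Atom * Atom * Atom
Atom * Atom * Atom * Atom
bool * Atom * Atom * Atom
bool * bool * Atom * Atom
bool * bool * a * Atom
bool * bool * a * ( Type )
bool * bool * a * ( Prod )
bool * bool * a * ( Atom )
bool * bool * a * ( bool )

[Type [Prod [Prod [Prod [Prod [Atom bool]] * [Atom bool]] * [Atom a]] * [Atom ( [Type [Prod [Atom bool]]] )]]]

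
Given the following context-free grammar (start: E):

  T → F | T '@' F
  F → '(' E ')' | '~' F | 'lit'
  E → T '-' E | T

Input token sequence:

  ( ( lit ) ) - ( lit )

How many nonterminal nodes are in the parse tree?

15

[E [T [F ( [E [T [F ( [E [T [F lit]]] )]]] )]] - [E [T [F ( [E [T [F lit]]] )]]]]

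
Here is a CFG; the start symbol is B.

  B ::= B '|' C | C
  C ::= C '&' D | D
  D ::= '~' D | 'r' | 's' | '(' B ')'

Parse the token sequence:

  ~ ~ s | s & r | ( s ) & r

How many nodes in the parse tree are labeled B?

[B [B [B [C [D ~ [D ~ [D s]]]]] | [C [C [D s]] & [D r]]] | [C [C [D ( [B [C [D s]]] )]] & [D r]]]

4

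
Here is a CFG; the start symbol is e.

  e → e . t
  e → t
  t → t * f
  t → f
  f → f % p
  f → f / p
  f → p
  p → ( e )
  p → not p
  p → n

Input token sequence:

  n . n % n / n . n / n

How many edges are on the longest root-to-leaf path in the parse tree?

7

[e [e [e [t [f [p n]]]] . [t [f [f [f [p n]] % [p n]] / [p n]]]] . [t [f [f [p n]] / [p n]]]]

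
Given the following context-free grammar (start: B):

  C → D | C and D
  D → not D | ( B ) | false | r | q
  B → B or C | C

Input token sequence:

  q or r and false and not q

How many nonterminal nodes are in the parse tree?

11

[B [B [C [D q]]] or [C [C [C [D r]] and [D false]] and [D not [D q]]]]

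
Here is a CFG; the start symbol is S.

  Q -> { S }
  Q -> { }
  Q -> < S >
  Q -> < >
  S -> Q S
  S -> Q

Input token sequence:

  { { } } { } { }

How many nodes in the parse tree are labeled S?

[S [Q { [S [Q { }]] }] [S [Q { }] [S [Q { }]]]]

4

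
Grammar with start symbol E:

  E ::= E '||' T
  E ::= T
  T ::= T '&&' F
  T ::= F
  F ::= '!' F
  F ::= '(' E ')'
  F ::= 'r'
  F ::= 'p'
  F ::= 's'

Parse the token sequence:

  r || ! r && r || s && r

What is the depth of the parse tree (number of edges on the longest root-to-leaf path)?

6

[E [E [E [T [F r]]] || [T [T [F ! [F r]]] && [F r]]] || [T [T [F s]] && [F r]]]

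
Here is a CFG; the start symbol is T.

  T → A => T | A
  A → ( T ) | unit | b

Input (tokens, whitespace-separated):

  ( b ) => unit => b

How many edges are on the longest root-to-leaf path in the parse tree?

[T [A ( [T [A b]] )] => [T [A unit] => [T [A b]]]]

4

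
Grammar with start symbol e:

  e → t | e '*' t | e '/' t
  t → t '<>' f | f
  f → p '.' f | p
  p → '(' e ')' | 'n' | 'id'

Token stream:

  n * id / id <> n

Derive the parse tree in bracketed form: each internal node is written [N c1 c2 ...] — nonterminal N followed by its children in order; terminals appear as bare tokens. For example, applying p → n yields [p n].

[e [e [e [t [f [p n]]]] * [t [f [p id]]]] / [t [t [f [p id]]] <> [f [p n]]]]

e
e / t
e * t / t
t * t / t
f * t / t
p * t / t
n * t / t
n * f / t
n * p / t
n * id / t
n * id / t <> f
n * id / f <> f
n * id / p <> f
n * id / id <> f
n * id / id <> p
n * id / id <> n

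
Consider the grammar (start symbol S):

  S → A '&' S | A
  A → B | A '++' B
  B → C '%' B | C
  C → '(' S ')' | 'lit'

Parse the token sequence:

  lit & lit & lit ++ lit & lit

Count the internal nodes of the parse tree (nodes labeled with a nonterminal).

[S [A [B [C lit]]] & [S [A [B [C lit]]] & [S [A [A [B [C lit]]] ++ [B [C lit]]] & [S [A [B [C lit]]]]]]]

19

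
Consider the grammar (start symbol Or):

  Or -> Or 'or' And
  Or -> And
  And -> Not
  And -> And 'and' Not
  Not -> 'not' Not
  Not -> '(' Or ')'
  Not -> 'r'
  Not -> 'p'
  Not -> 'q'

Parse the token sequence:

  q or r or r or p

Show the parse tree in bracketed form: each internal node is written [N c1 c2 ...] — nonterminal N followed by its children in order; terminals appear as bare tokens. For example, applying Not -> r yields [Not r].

Or
Or or And
Or or And or And
Or or And or And or And
And or And or And or And
Not or And or And or And
q or And or And or And
q or Not or And or And
q or r or And or And
q or r or Not or And
q or r or r or And
q or r or r or Not
q or r or r or p

[Or [Or [Or [Or [And [Not q]]] or [And [Not r]]] or [And [Not r]]] or [And [Not p]]]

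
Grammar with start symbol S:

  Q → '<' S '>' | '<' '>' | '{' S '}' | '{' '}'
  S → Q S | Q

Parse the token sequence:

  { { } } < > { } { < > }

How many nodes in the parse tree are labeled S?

6

[S [Q { [S [Q { }]] }] [S [Q < >] [S [Q { }] [S [Q { [S [Q < >]] }]]]]]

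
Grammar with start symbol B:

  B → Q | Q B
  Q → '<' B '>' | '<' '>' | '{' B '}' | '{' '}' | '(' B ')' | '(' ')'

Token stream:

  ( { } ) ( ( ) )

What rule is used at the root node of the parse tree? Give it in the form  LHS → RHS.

[B [Q ( [B [Q { }]] )] [B [Q ( [B [Q ( )]] )]]]

B → Q B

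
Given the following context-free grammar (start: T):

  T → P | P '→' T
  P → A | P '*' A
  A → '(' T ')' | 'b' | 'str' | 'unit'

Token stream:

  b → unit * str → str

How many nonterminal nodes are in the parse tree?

11

[T [P [A b]] → [T [P [P [A unit]] * [A str]] → [T [P [A str]]]]]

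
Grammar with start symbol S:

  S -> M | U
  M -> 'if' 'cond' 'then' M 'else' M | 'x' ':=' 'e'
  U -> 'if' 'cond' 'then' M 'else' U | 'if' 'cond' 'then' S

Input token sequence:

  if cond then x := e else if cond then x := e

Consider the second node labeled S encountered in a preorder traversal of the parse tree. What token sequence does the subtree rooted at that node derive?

[S [U if cond then [M x := e] else [U if cond then [S [M x := e]]]]]

x := e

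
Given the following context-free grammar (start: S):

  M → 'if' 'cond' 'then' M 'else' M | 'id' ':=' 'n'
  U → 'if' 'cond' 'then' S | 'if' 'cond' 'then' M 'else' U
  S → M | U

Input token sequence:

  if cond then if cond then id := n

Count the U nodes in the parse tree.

[S [U if cond then [S [U if cond then [S [M id := n]]]]]]

2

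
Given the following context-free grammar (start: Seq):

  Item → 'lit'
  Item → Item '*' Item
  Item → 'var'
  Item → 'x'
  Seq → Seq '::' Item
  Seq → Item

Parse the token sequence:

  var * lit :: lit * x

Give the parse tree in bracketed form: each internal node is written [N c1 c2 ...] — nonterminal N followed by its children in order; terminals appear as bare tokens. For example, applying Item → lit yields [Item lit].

Seq
Seq :: Item
Item :: Item
Item * Item :: Item
var * Item :: Item
var * lit :: Item
var * lit :: Item * Item
var * lit :: lit * Item
var * lit :: lit * x

[Seq [Seq [Item [Item var] * [Item lit]]] :: [Item [Item lit] * [Item x]]]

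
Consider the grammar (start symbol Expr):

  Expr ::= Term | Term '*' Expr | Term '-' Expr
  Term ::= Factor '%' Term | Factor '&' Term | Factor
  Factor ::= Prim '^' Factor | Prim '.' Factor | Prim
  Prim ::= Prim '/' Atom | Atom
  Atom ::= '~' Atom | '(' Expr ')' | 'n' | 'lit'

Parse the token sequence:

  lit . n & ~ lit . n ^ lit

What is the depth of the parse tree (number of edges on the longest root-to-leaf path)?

[Expr [Term [Factor [Prim [Atom lit]] . [Factor [Prim [Atom n]]]] & [Term [Factor [Prim [Atom ~ [Atom lit]]] . [Factor [Prim [Atom n]] ^ [Factor [Prim [Atom lit]]]]]]]]

8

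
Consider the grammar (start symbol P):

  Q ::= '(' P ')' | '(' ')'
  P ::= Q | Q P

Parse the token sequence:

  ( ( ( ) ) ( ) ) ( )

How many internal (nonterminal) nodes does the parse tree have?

[P [Q ( [P [Q ( [P [Q ( )]] )] [P [Q ( )]]] )] [P [Q ( )]]]

10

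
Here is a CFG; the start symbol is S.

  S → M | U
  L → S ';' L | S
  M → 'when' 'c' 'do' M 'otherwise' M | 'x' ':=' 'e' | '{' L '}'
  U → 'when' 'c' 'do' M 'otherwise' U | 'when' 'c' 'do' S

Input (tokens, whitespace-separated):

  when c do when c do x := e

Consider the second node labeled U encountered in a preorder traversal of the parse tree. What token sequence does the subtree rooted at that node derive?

[S [U when c do [S [U when c do [S [M x := e]]]]]]

when c do x := e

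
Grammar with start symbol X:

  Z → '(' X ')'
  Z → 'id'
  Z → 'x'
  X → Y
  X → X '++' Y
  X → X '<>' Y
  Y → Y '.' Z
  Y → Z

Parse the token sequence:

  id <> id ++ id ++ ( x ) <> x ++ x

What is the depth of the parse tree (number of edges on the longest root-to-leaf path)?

[X [X [X [X [X [X [Y [Z id]]] <> [Y [Z id]]] ++ [Y [Z id]]] ++ [Y [Z ( [X [Y [Z x]]] )]]] <> [Y [Z x]]] ++ [Y [Z x]]]

8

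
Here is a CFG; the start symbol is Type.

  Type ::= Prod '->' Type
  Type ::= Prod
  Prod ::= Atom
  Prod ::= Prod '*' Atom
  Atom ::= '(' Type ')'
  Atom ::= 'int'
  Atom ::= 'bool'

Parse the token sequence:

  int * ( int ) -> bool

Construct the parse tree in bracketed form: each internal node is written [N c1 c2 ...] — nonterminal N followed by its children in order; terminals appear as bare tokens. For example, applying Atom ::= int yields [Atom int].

Type
Prod -> Type
Prod * Atom -> Type
Atom * Atom -> Type
int * Atom -> Type
int * ( Type ) -> Type
int * ( Prod ) -> Type
int * ( Atom ) -> Type
int * ( int ) -> Type
int * ( int ) -> Prod
int * ( int ) -> Atom
int * ( int ) -> bool

[Type [Prod [Prod [Atom int]] * [Atom ( [Type [Prod [Atom int]]] )]] -> [Type [Prod [Atom bool]]]]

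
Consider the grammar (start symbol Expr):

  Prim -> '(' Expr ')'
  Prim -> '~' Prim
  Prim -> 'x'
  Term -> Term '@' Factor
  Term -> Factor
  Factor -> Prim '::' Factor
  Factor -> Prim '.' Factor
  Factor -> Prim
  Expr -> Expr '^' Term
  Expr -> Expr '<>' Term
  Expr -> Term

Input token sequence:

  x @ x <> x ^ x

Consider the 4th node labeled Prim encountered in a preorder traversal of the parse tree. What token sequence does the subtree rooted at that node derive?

[Expr [Expr [Expr [Term [Term [Factor [Prim x]]] @ [Factor [Prim x]]]] <> [Term [Factor [Prim x]]]] ^ [Term [Factor [Prim x]]]]

x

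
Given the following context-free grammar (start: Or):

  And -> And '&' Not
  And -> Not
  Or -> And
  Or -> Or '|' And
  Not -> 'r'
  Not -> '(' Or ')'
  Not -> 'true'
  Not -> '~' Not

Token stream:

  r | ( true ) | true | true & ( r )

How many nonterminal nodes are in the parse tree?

[Or [Or [Or [Or [And [Not r]]] | [And [Not ( [Or [And [Not true]]] )]]] | [And [Not true]]] | [And [And [Not true]] & [Not ( [Or [And [Not r]]] )]]]

20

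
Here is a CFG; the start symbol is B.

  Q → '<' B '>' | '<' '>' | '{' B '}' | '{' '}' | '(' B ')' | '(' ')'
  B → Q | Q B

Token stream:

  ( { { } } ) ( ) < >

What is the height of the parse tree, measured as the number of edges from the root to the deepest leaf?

[B [Q ( [B [Q { [B [Q { }]] }]] )] [B [Q ( )] [B [Q < >]]]]

6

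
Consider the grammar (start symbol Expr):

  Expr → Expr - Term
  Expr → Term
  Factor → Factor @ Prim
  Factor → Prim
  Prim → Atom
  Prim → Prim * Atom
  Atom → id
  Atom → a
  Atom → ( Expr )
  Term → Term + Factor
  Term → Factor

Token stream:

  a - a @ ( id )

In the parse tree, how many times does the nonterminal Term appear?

3

[Expr [Expr [Term [Factor [Prim [Atom a]]]]] - [Term [Factor [Factor [Prim [Atom a]]] @ [Prim [Atom ( [Expr [Term [Factor [Prim [Atom id]]]]] )]]]]]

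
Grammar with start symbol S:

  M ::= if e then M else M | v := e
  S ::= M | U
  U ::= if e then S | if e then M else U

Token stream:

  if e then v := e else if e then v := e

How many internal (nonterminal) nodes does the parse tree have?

[S [U if e then [M v := e] else [U if e then [S [M v := e]]]]]

6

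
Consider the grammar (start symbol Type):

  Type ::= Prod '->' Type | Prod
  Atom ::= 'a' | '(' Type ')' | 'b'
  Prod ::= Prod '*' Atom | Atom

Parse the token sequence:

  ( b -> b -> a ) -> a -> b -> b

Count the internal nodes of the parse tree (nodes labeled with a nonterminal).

[Type [Prod [Atom ( [Type [Prod [Atom b]] -> [Type [Prod [Atom b]] -> [Type [Prod [Atom a]]]]] )]] -> [Type [Prod [Atom a]] -> [Type [Prod [Atom b]] -> [Type [Prod [Atom b]]]]]]

21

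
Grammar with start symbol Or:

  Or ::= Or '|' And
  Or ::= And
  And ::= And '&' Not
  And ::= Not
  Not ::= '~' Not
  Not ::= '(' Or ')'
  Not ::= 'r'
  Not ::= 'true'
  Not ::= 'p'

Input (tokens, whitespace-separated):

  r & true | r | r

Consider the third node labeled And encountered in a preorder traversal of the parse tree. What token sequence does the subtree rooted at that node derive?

[Or [Or [Or [And [And [Not r]] & [Not true]]] | [And [Not r]]] | [And [Not r]]]

r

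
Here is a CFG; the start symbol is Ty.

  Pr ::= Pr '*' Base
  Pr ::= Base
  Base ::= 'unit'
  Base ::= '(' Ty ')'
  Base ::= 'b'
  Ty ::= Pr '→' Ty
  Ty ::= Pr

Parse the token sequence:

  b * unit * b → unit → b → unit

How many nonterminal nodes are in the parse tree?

[Ty [Pr [Pr [Pr [Base b]] * [Base unit]] * [Base b]] → [Ty [Pr [Base unit]] → [Ty [Pr [Base b]] → [Ty [Pr [Base unit]]]]]]

16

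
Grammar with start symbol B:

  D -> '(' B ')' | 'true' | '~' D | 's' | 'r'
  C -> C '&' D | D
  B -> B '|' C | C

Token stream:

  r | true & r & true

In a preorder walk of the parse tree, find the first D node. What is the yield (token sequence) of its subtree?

r

[B [B [C [D r]]] | [C [C [C [D true]] & [D r]] & [D true]]]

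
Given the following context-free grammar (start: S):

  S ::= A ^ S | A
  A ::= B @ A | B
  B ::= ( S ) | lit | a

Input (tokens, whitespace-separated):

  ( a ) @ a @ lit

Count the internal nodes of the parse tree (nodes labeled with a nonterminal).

10

[S [A [B ( [S [A [B a]]] )] @ [A [B a] @ [A [B lit]]]]]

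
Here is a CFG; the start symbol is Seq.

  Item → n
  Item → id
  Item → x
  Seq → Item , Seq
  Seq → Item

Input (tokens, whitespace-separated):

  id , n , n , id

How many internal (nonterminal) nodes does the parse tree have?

8

[Seq [Item id] , [Seq [Item n] , [Seq [Item n] , [Seq [Item id]]]]]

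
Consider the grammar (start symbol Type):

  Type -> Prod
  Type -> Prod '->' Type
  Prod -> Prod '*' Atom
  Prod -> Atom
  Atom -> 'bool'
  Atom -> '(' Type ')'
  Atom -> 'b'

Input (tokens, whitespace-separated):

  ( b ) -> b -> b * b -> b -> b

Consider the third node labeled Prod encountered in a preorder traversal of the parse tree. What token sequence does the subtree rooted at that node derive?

b

[Type [Prod [Atom ( [Type [Prod [Atom b]]] )]] -> [Type [Prod [Atom b]] -> [Type [Prod [Prod [Atom b]] * [Atom b]] -> [Type [Prod [Atom b]] -> [Type [Prod [Atom b]]]]]]]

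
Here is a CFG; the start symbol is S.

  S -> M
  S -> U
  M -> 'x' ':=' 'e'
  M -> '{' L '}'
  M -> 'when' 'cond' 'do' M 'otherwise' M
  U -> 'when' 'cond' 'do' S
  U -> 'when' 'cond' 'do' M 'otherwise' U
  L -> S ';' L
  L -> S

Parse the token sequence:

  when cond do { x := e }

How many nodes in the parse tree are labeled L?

1

[S [U when cond do [S [M { [L [S [M x := e]]] }]]]]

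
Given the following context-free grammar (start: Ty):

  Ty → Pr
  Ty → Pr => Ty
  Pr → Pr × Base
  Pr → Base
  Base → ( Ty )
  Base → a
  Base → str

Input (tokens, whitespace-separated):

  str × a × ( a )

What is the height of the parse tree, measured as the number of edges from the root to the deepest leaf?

6

[Ty [Pr [Pr [Pr [Base str]] × [Base a]] × [Base ( [Ty [Pr [Base a]]] )]]]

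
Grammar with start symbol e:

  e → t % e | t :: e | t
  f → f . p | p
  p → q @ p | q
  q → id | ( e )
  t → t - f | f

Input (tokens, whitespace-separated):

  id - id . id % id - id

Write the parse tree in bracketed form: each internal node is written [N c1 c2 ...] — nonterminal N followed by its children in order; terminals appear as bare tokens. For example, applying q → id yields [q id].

[e [t [t [f [p [q id]]]] - [f [f [p [q id]]] . [p [q id]]]] % [e [t [t [f [p [q id]]]] - [f [p [q id]]]]]]

e
t % e
t - f % e
f - f % e
p - f % e
q - f % e
id - f % e
id - f . p % e
id - p . p % e
id - q . p % e
id - id . p % e
id - id . q % e
id - id . id % e
id - id . id % t
id - id . id % t - f
id - id . id % f - f
id - id . id % p - f
id - id . id % q - f
id - id . id % id - f
id - id . id % id - p
id - id . id % id - q
id - id . id % id - id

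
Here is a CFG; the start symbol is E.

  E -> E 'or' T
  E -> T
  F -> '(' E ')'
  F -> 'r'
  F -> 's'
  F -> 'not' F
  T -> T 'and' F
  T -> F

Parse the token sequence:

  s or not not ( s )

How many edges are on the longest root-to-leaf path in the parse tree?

[E [E [T [F s]]] or [T [F not [F not [F ( [E [T [F s]]] )]]]]]

8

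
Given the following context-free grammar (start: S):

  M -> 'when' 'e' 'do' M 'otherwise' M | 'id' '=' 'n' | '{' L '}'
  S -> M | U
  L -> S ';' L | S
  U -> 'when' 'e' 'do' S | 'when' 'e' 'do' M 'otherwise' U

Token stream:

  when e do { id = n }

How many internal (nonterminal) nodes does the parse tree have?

[S [U when e do [S [M { [L [S [M id = n]]] }]]]]

7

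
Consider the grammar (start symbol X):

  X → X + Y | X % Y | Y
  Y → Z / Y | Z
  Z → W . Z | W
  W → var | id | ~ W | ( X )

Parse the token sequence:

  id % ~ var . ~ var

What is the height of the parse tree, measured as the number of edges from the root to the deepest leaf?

[X [X [Y [Z [W id]]]] % [Y [Z [W ~ [W var]] . [Z [W ~ [W var]]]]]]

6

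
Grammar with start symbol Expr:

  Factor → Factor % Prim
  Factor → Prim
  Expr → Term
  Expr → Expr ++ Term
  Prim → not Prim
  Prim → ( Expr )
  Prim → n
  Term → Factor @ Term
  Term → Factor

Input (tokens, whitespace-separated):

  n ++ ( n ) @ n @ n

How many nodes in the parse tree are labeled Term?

[Expr [Expr [Term [Factor [Prim n]]]] ++ [Term [Factor [Prim ( [Expr [Term [Factor [Prim n]]]] )]] @ [Term [Factor [Prim n]] @ [Term [Factor [Prim n]]]]]]

5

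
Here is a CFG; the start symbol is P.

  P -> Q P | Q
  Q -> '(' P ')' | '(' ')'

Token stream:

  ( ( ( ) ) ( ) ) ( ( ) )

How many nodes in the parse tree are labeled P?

6

[P [Q ( [P [Q ( [P [Q ( )]] )] [P [Q ( )]]] )] [P [Q ( [P [Q ( )]] )]]]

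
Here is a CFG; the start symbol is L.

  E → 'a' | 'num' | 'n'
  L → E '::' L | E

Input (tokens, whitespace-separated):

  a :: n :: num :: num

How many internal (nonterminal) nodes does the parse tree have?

[L [E a] :: [L [E n] :: [L [E num] :: [L [E num]]]]]

8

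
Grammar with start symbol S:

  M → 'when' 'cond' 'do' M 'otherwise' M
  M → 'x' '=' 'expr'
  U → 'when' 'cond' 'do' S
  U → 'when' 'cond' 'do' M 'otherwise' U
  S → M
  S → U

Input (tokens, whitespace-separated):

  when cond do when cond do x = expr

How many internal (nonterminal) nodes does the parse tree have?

[S [U when cond do [S [U when cond do [S [M x = expr]]]]]]

6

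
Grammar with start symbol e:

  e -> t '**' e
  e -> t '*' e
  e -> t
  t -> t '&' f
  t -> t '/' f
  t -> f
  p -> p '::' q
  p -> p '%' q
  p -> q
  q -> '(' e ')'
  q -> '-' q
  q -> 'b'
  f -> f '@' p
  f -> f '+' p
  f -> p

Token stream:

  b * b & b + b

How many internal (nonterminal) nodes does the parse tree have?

17

[e [t [f [p [q b]]]] * [e [t [t [f [p [q b]]]] & [f [f [p [q b]]] + [p [q b]]]]]]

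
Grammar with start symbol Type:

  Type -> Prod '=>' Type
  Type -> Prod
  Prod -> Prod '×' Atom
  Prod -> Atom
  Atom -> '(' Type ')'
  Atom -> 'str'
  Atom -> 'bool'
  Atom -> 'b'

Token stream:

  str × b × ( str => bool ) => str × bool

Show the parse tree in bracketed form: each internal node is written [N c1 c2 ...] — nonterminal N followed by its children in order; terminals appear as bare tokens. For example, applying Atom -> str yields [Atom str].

[Type [Prod [Prod [Prod [Atom str]] × [Atom b]] × [Atom ( [Type [Prod [Atom str]] => [Type [Prod [Atom bool]]]] )]] => [Type [Prod [Prod [Atom str]] × [Atom bool]]]]

Type
Prod => Type
Prod × Atom => Type
Prod × Atom × Atom => Type
Atom × Atom × Atom => Type
str × Atom × Atom => Type
str × b × Atom => Type
str × b × ( Type ) => Type
str × b × ( Prod => Type ) => Type
str × b × ( Atom => Type ) => Type
str × b × ( str => Type ) => Type
str × b × ( str => Prod ) => Type
str × b × ( str => Atom ) => Type
str × b × ( str => bool ) => Type
str × b × ( str => bool ) => Prod
str × b × ( str => bool ) => Prod × Atom
str × b × ( str => bool ) => Atom × Atom
str × b × ( str => bool ) => str × Atom
str × b × ( str => bool ) => str × bool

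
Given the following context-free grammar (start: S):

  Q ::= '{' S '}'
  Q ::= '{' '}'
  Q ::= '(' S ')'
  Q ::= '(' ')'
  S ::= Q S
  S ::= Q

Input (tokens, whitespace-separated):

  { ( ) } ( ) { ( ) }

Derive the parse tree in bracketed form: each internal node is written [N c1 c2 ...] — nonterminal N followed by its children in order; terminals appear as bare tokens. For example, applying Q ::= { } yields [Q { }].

[S [Q { [S [Q ( )]] }] [S [Q ( )] [S [Q { [S [Q ( )]] }]]]]

S
Q S
{ S } S
{ Q } S
{ ( ) } S
{ ( ) } Q S
{ ( ) } ( ) S
{ ( ) } ( ) Q
{ ( ) } ( ) { S }
{ ( ) } ( ) { Q }
{ ( ) } ( ) { ( ) }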